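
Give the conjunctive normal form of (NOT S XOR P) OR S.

S OR NOT P

(NOT S XOR P) OR S
⇔ ((NOT S OR P) AND NOT (NOT S AND P)) OR S   (expand XOR)
⇔ ((NOT S OR P) AND (NOT NOT S OR NOT P)) OR S   (De Morgan)
⇔ ((NOT S OR P) AND (S OR NOT P)) OR S   (double negation)
⇔ (NOT S OR P OR S) AND (S OR NOT P OR S)   (distribute OR over AND)
⇔ S OR NOT P   (simplify)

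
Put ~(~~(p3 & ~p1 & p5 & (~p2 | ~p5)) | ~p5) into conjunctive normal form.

(~p3 | p1 | ~p5 | p2) & p5

~(~~(p3 & ~p1 & p5 & (~p2 | ~p5)) | ~p5)
⇔ ~~~(p3 & ~p1 & p5 & (~p2 | ~p5)) & ~~p5   (De Morgan)
⇔ ~(p3 & ~p1 & p5 & (~p2 | ~p5)) & ~~p5   (double negation)
⇔ (~p3 | ~~p1 | ~p5 | ~(~p2 | ~p5)) & ~~p5   (De Morgan)
⇔ (~p3 | p1 | ~p5 | ~(~p2 | ~p5)) & ~~p5   (double negation)
⇔ (~p3 | p1 | ~p5 | (~~p2 & ~~p5)) & ~~p5   (De Morgan)
⇔ (~p3 | p1 | ~p5 | (p2 & ~~p5)) & ~~p5   (double negation)
⇔ (~p3 | p1 | ~p5 | (p2 & p5)) & ~~p5   (double negation)
⇔ (~p3 | p1 | ~p5 | (p2 & p5)) & p5   (double negation)
⇔ (~p3 | p1 | ~p5 | p2) & (~p3 | p1 | ~p5 | p5) & p5   (distribute | over &)
⇔ (~p3 | p1 | ~p5 | p2) & p5   (simplify)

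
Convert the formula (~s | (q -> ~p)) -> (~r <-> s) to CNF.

(~s | (q -> ~p)) -> (~r <-> s)
≡ ~(~s | (q -> ~p)) | (~r <-> s)   [eliminate ->]
≡ ~(~s | ~q | ~p) | (~r <-> s)   [eliminate ->]
≡ ~(~s | ~q | ~p) | ((~r -> s) & (s -> ~r))   [eliminate <->]
≡ ~(~s | ~q | ~p) | ((~~r | s) & (s -> ~r))   [eliminate ->]
≡ ~(~s | ~q | ~p) | ((~~r | s) & (~s | ~r))   [eliminate ->]
≡ (~~s & ~~q & ~~p) | ((~~r | s) & (~s | ~r))   [De Morgan]
≡ (s & ~~q & ~~p) | ((~~r | s) & (~s | ~r))   [double negation]
≡ (s & q & ~~p) | ((~~r | s) & (~s | ~r))   [double negation]
≡ (s & q & p) | ((~~r | s) & (~s | ~r))   [double negation]
≡ (s & q & p) | ((r | s) & (~s | ~r))   [double negation]
≡ (s | r | s) & (s | ~s | ~r) & (q | r | s) & (q | ~s | ~r) & (p | r | s) & (p | ~s | ~r)   [distribute | over &]
≡ (s | r) & (q | ~s | ~r) & (p | ~s | ~r)   [simplify]

(s | r) & (q | ~s | ~r) & (p | ~s | ~r)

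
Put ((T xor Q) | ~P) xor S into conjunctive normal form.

(T | Q | ~P | S) & (~T | ~Q | ~P | S) & (~T | Q | ~S) & (~Q | T | ~S) & (P | ~S)

((T xor Q) | ~P) xor S
⇔ ((T xor Q) | ~P | S) & ~(((T xor Q) | ~P) & S)   (expand xor)
⇔ (((T | Q) & ~(T & Q)) | ~P | S) & ~(((T xor Q) | ~P) & S)   (expand xor)
⇔ (((T | Q) & ~(T & Q)) | ~P | S) & ~((((T | Q) & ~(T & Q)) | ~P) & S)   (expand xor)
⇔ (((T | Q) & (~T | ~Q)) | ~P | S) & ~((((T | Q) & ~(T & Q)) | ~P) & S)   (De Morgan)
⇔ (((T | Q) & (~T | ~Q)) | ~P | S) & (~(((T | Q) & ~(T & Q)) | ~P) | ~S)   (De Morgan)
⇔ (((T | Q) & (~T | ~Q)) | ~P | S) & ((~((T | Q) & ~(T & Q)) & ~~P) | ~S)   (De Morgan)
⇔ (((T | Q) & (~T | ~Q)) | ~P | S) & (((~(T | Q) | ~~(T & Q)) & ~~P) | ~S)   (De Morgan)
⇔ (((T | Q) & (~T | ~Q)) | ~P | S) & ((((~T & ~Q) | ~~(T & Q)) & ~~P) | ~S)   (De Morgan)
⇔ (((T | Q) & (~T | ~Q)) | ~P | S) & ((((~T & ~Q) | (T & Q)) & ~~P) | ~S)   (double negation)
⇔ (((T | Q) & (~T | ~Q)) | ~P | S) & ((((~T & ~Q) | (T & Q)) & P) | ~S)   (double negation)
⇔ (T | Q | ~P | S) & (~T | ~Q | ~P | S) & (~T | T | ~S) & (~T | Q | ~S) & (~Q | T | ~S) & (~Q | Q | ~S) & (P | ~S)   (distribute | over &)
⇔ (T | Q | ~P | S) & (~T | ~Q | ~P | S) & (~T | Q | ~S) & (~Q | T | ~S) & (P | ~S)   (simplify)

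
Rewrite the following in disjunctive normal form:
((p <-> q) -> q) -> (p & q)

(~p & ~q) | (p & q)

((p <-> q) -> q) -> (p & q)
≡ ~((p <-> q) -> q) | (p & q)
≡ ~(~(p <-> q) | q) | (p & q)
≡ ~(~((p -> q) & (q -> p)) | q) | (p & q)
≡ ~(~((~p | q) & (q -> p)) | q) | (p & q)
≡ ~(~((~p | q) & (~q | p)) | q) | (p & q)
≡ (~~((~p | q) & (~q | p)) & ~q) | (p & q)
≡ ((~p | q) & (~q | p) & ~q) | (p & q)
≡ (~p & ~q & ~q) | (~p & p & ~q) | (q & ~q & ~q) | (q & p & ~q) | (p & q)
≡ (~p & ~q) | (p & q)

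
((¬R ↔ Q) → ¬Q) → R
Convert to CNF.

((¬R ↔ Q) → ¬Q) → R
≡ ¬((¬R ↔ Q) → ¬Q) ∨ R
≡ ¬(¬(¬R ↔ Q) ∨ ¬Q) ∨ R
≡ ¬(¬((¬R → Q) ∧ (Q → ¬R)) ∨ ¬Q) ∨ R
≡ ¬(¬((¬¬R ∨ Q) ∧ (Q → ¬R)) ∨ ¬Q) ∨ R
≡ ¬(¬((¬¬R ∨ Q) ∧ (¬Q ∨ ¬R)) ∨ ¬Q) ∨ R
≡ (¬¬((¬¬R ∨ Q) ∧ (¬Q ∨ ¬R)) ∧ ¬¬Q) ∨ R
≡ ((¬¬R ∨ Q) ∧ (¬Q ∨ ¬R) ∧ ¬¬Q) ∨ R
≡ ((R ∨ Q) ∧ (¬Q ∨ ¬R) ∧ ¬¬Q) ∨ R
≡ ((R ∨ Q) ∧ (¬Q ∨ ¬R) ∧ Q) ∨ R
≡ (R ∨ Q ∨ R) ∧ (¬Q ∨ ¬R ∨ R) ∧ (Q ∨ R)
≡ R ∨ Q

R ∨ Q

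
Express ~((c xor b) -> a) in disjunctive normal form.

~((c xor b) -> a)
≡ ~(~(c xor b) | a)   [eliminate ->]
≡ ~(~((c & ~b) | (~c & b)) | a)   [expand xor]
≡ ~~((c & ~b) | (~c & b)) & ~a   [De Morgan]
≡ ((c & ~b) | (~c & b)) & ~a   [double negation]
≡ (c & ~b & ~a) | (~c & b & ~a)   [distribute & over |]

(c & ~b & ~a) | (~c & b & ~a)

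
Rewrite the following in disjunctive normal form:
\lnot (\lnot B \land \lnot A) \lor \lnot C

B \lor A \lor \lnot C

\lnot (\lnot B \land \lnot A) \lor \lnot C
≡ \lnot \lnot B \lor \lnot \lnot A \lor \lnot C
≡ B \lor \lnot \lnot A \lor \lnot C
≡ B \lor A \lor \lnot C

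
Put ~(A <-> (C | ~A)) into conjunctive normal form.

~(A <-> (C | ~A))
= ~((A -> (C | ~A)) & ((C | ~A) -> A))   [eliminate <->]
= ~((~A | C | ~A) & ((C | ~A) -> A))   [eliminate ->]
= ~((~A | C | ~A) & (~(C | ~A) | A))   [eliminate ->]
= ~(~A | C | ~A) | ~(~(C | ~A) | A)   [De Morgan]
= (~~A & ~C & ~~A) | ~(~(C | ~A) | A)   [De Morgan]
= (A & ~C & ~~A) | ~(~(C | ~A) | A)   [double negation]
= (A & ~C & A) | ~(~(C | ~A) | A)   [double negation]
= (A & ~C & A) | (~~(C | ~A) & ~A)   [De Morgan]
= (A & ~C & A) | ((C | ~A) & ~A)   [double negation]
= (A | C | ~A) & (A | ~A) & (~C | C | ~A) & (~C | ~A) & (A | C | ~A) & (A | ~A)   [distribute | over &]
= ~C | ~A   [simplify]

~C | ~A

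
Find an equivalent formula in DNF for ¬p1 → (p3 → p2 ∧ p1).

p1 ∨ ¬p3

¬p1 → (p3 → p2 ∧ p1)
≡ ¬¬p1 ∨ (p3 → p2 ∧ p1)   [eliminate →]
≡ ¬¬p1 ∨ ¬p3 ∨ p2 ∧ p1   [eliminate →]
≡ p1 ∨ ¬p3 ∨ p2 ∧ p1   [double negation]
≡ p1 ∨ ¬p3   [simplify]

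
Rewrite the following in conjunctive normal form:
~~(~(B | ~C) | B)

~~(~(B | ~C) | B)
⇔ ~(B | ~C) | B   [double negation]
⇔ (~B & ~~C) | B   [De Morgan]
⇔ (~B & C) | B   [double negation]
⇔ (~B | B) & (C | B)   [distribute | over &]
⇔ C | B   [simplify]

C | B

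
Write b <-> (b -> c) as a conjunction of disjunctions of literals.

b <-> (b -> c)
= (b -> (b -> c)) & ((b -> c) -> b)   (eliminate <->)
= (~b | (b -> c)) & ((b -> c) -> b)   (eliminate ->)
= (~b | ~b | c) & ((b -> c) -> b)   (eliminate ->)
= (~b | ~b | c) & (~(b -> c) | b)   (eliminate ->)
= (~b | ~b | c) & (~(~b | c) | b)   (eliminate ->)
= (~b | ~b | c) & ((~~b & ~c) | b)   (De Morgan)
= (~b | ~b | c) & ((b & ~c) | b)   (double negation)
= (~b | ~b | c) & (b | b) & (~c | b)   (distribute | over &)
= (~b | c) & b   (simplify)

(~b | c) & b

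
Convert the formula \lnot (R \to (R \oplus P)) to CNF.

R \land (\lnot R \lor P)

\lnot (R \to (R \oplus P))
= \lnot (\lnot R \lor (R \oplus P))   (eliminate \to)
= \lnot (\lnot R \lor ((R \lor P) \land \lnot (R \land P)))   (expand \oplus)
= \lnot \lnot R \land \lnot ((R \lor P) \land \lnot (R \land P))   (De Morgan)
= R \land \lnot ((R \lor P) \land \lnot (R \land P))   (double negation)
= R \land (\lnot (R \lor P) \lor \lnot \lnot (R \land P))   (De Morgan)
= R \land ((\lnot R \land \lnot P) \lor \lnot \lnot (R \land P))   (De Morgan)
= R \land ((\lnot R \land \lnot P) \lor (R \land P))   (double negation)
= R \land (\lnot R \lor R) \land (\lnot R \lor P) \land (\lnot P \lor R) \land (\lnot P \lor P)   (distribute \lor over \land)
= R \land (\lnot R \lor P)   (simplify)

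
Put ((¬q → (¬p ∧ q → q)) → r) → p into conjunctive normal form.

((¬q → (¬p ∧ q → q)) → r) → p
≡ ¬((¬q → (¬p ∧ q → q)) → r) ∨ p   (eliminate →)
≡ ¬(¬(¬q → (¬p ∧ q → q)) ∨ r) ∨ p   (eliminate →)
≡ ¬(¬(¬¬q ∨ (¬p ∧ q → q)) ∨ r) ∨ p   (eliminate →)
≡ ¬(¬(¬¬q ∨ ¬(¬p ∧ q) ∨ q) ∨ r) ∨ p   (eliminate →)
≡ ¬¬(¬¬q ∨ ¬(¬p ∧ q) ∨ q) ∧ ¬r ∨ p   (De Morgan)
≡ (¬¬q ∨ ¬(¬p ∧ q) ∨ q) ∧ ¬r ∨ p   (double negation)
≡ (q ∨ ¬(¬p ∧ q) ∨ q) ∧ ¬r ∨ p   (double negation)
≡ (q ∨ ¬¬p ∨ ¬q ∨ q) ∧ ¬r ∨ p   (De Morgan)
≡ (q ∨ p ∨ ¬q ∨ q) ∧ ¬r ∨ p   (double negation)
≡ (q ∨ p ∨ ¬q ∨ q ∨ p) ∧ (¬r ∨ p)   (distribute ∨ over ∧)
≡ ¬r ∨ p   (simplify)

¬r ∨ p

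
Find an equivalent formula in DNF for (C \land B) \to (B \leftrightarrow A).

\lnot C \lor \lnot B \lor (A \land B)

(C \land B) \to (B \leftrightarrow A)
≡ \lnot (C \land B) \lor (B \leftrightarrow A)   [eliminate \to]
≡ \lnot (C \land B) \lor ((B \to A) \land (A \to B))   [eliminate \leftrightarrow]
≡ \lnot (C \land B) \lor ((\lnot B \lor A) \land (A \to B))   [eliminate \to]
≡ \lnot (C \land B) \lor ((\lnot B \lor A) \land (\lnot A \lor B))   [eliminate \to]
≡ \lnot C \lor \lnot B \lor ((\lnot B \lor A) \land (\lnot A \lor B))   [De Morgan]
≡ \lnot C \lor \lnot B \lor (\lnot B \land \lnot A) \lor (\lnot B \land B) \lor (A \land \lnot A) \lor (A \land B)   [distribute \land over \lor]
≡ \lnot C \lor \lnot B \lor (A \land B)   [simplify]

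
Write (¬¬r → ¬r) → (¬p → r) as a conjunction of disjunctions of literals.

r ∨ p

(¬¬r → ¬r) → (¬p → r)
⇔ ¬(¬¬r → ¬r) ∨ (¬p → r)   (eliminate →)
⇔ ¬(¬¬¬r ∨ ¬r) ∨ (¬p → r)   (eliminate →)
⇔ ¬(¬¬¬r ∨ ¬r) ∨ ¬¬p ∨ r   (eliminate →)
⇔ (¬¬¬¬r ∧ ¬¬r) ∨ ¬¬p ∨ r   (De Morgan)
⇔ (¬¬r ∧ ¬¬r) ∨ ¬¬p ∨ r   (double negation)
⇔ (r ∧ ¬¬r) ∨ ¬¬p ∨ r   (double negation)
⇔ (r ∧ r) ∨ ¬¬p ∨ r   (double negation)
⇔ (r ∧ r) ∨ p ∨ r   (double negation)
⇔ (r ∨ p ∨ r) ∧ (r ∨ p ∨ r)   (distribute ∨ over ∧)
⇔ r ∨ p   (simplify)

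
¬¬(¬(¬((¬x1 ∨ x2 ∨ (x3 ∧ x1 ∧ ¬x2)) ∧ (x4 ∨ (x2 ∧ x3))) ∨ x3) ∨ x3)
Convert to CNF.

(¬x1 ∨ x2 ∨ x3) ∧ (x4 ∨ x3)

¬¬(¬(¬((¬x1 ∨ x2 ∨ (x3 ∧ x1 ∧ ¬x2)) ∧ (x4 ∨ (x2 ∧ x3))) ∨ x3) ∨ x3)
≡ ¬(¬((¬x1 ∨ x2 ∨ (x3 ∧ x1 ∧ ¬x2)) ∧ (x4 ∨ (x2 ∧ x3))) ∨ x3) ∨ x3   (double negation)
≡ (¬¬((¬x1 ∨ x2 ∨ (x3 ∧ x1 ∧ ¬x2)) ∧ (x4 ∨ (x2 ∧ x3))) ∧ ¬x3) ∨ x3   (De Morgan)
≡ ((¬x1 ∨ x2 ∨ (x3 ∧ x1 ∧ ¬x2)) ∧ (x4 ∨ (x2 ∧ x3)) ∧ ¬x3) ∨ x3   (double negation)
≡ (¬x1 ∨ x2 ∨ x3 ∨ x3) ∧ (¬x1 ∨ x2 ∨ x1 ∨ x3) ∧ (¬x1 ∨ x2 ∨ ¬x2 ∨ x3) ∧ (x4 ∨ x2 ∨ x3) ∧ (x4 ∨ x3 ∨ x3) ∧ (¬x3 ∨ x3)   (distribute ∨ over ∧)
≡ (¬x1 ∨ x2 ∨ x3) ∧ (x4 ∨ x3)   (simplify)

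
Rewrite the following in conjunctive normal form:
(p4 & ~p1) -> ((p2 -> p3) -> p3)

~p4 | p1 | p2 | p3

(p4 & ~p1) -> ((p2 -> p3) -> p3)
≡ ~(p4 & ~p1) | ((p2 -> p3) -> p3)   [eliminate ->]
≡ ~(p4 & ~p1) | ~(p2 -> p3) | p3   [eliminate ->]
≡ ~(p4 & ~p1) | ~(~p2 | p3) | p3   [eliminate ->]
≡ ~p4 | ~~p1 | ~(~p2 | p3) | p3   [De Morgan]
≡ ~p4 | p1 | ~(~p2 | p3) | p3   [double negation]
≡ ~p4 | p1 | (~~p2 & ~p3) | p3   [De Morgan]
≡ ~p4 | p1 | (p2 & ~p3) | p3   [double negation]
≡ (~p4 | p1 | p2 | p3) & (~p4 | p1 | ~p3 | p3)   [distribute | over &]
≡ ~p4 | p1 | p2 | p3   [simplify]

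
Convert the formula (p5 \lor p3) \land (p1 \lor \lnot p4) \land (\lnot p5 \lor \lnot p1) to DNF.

(p5 \land \lnot p4 \land \lnot p1) \lor (p3 \land p1 \land \lnot p5) \lor (p3 \land \lnot p4 \land \lnot p5) \lor (p3 \land \lnot p4 \land \lnot p1)

(p5 \lor p3) \land (p1 \lor \lnot p4) \land (\lnot p5 \lor \lnot p1)
⇔ (p5 \land p1 \land \lnot p5) \lor (p5 \land p1 \land \lnot p1) \lor (p5 \land \lnot p4 \land \lnot p5) \lor (p5 \land \lnot p4 \land \lnot p1) \lor (p3 \land p1 \land \lnot p5) \lor (p3 \land p1 \land \lnot p1) \lor (p3 \land \lnot p4 \land \lnot p5) \lor (p3 \land \lnot p4 \land \lnot p1)   — distribute \land over \lor
⇔ (p5 \land \lnot p4 \land \lnot p1) \lor (p3 \land p1 \land \lnot p5) \lor (p3 \land \lnot p4 \land \lnot p5) \lor (p3 \land \lnot p4 \land \lnot p1)   — simplify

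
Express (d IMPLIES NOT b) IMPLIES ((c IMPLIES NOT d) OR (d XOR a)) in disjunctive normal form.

(d IMPLIES NOT b) IMPLIES ((c IMPLIES NOT d) OR (d XOR a))
≡ NOT (d IMPLIES NOT b) OR (c IMPLIES NOT d) OR (d XOR a)
≡ NOT (NOT d OR NOT b) OR (c IMPLIES NOT d) OR (d XOR a)
≡ NOT (NOT d OR NOT b) OR NOT c OR NOT d OR (d XOR a)
≡ NOT (NOT d OR NOT b) OR NOT c OR NOT d OR (d AND NOT a) OR (NOT d AND a)
≡ (NOT NOT d AND NOT NOT b) OR NOT c OR NOT d OR (d AND NOT a) OR (NOT d AND a)
≡ (d AND NOT NOT b) OR NOT c OR NOT d OR (d AND NOT a) OR (NOT d AND a)
≡ (d AND b) OR NOT c OR NOT d OR (d AND NOT a) OR (NOT d AND a)
≡ (d AND b) OR NOT c OR NOT d OR (d AND NOT a)

(d AND b) OR NOT c OR NOT d OR (d AND NOT a)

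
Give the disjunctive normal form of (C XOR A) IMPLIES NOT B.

(C XOR A) IMPLIES NOT B
≡ NOT (C XOR A) OR NOT B   [eliminate IMPLIES]
≡ NOT ((C AND NOT A) OR (NOT C AND A)) OR NOT B   [expand XOR]
≡ (NOT (C AND NOT A) AND NOT (NOT C AND A)) OR NOT B   [De Morgan]
≡ ((NOT C OR NOT NOT A) AND NOT (NOT C AND A)) OR NOT B   [De Morgan]
≡ ((NOT C OR A) AND NOT (NOT C AND A)) OR NOT B   [double negation]
≡ ((NOT C OR A) AND (NOT NOT C OR NOT A)) OR NOT B   [De Morgan]
≡ ((NOT C OR A) AND (C OR NOT A)) OR NOT B   [double negation]
≡ (NOT C AND C) OR (NOT C AND NOT A) OR (A AND C) OR (A AND NOT A) OR NOT B   [distribute AND over OR]
≡ (NOT C AND NOT A) OR (A AND C) OR NOT B   [simplify]

(NOT C AND NOT A) OR (A AND C) OR NOT B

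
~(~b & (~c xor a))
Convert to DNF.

b | (c & ~a) | (a & ~c)

~(~b & (~c xor a))
⇔ ~(~b & ((~c & ~a) | (~~c & a)))   (expand xor)
⇔ ~~b | ~((~c & ~a) | (~~c & a))   (De Morgan)
⇔ b | ~((~c & ~a) | (~~c & a))   (double negation)
⇔ b | (~(~c & ~a) & ~(~~c & a))   (De Morgan)
⇔ b | ((~~c | ~~a) & ~(~~c & a))   (De Morgan)
⇔ b | ((c | ~~a) & ~(~~c & a))   (double negation)
⇔ b | ((c | a) & ~(~~c & a))   (double negation)
⇔ b | ((c | a) & (~~~c | ~a))   (De Morgan)
⇔ b | ((c | a) & (~c | ~a))   (double negation)
⇔ b | (c & ~c) | (c & ~a) | (a & ~c) | (a & ~a)   (distribute & over |)
⇔ b | (c & ~a) | (a & ~c)   (simplify)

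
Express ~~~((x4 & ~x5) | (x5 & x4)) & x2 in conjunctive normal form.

(~x4 | x5) & (~x5 | ~x4) & x2

~~~((x4 & ~x5) | (x5 & x4)) & x2
≡ ~((x4 & ~x5) | (x5 & x4)) & x2   — double negation
≡ ~(x4 & ~x5) & ~(x5 & x4) & x2   — De Morgan
≡ (~x4 | ~~x5) & ~(x5 & x4) & x2   — De Morgan
≡ (~x4 | x5) & ~(x5 & x4) & x2   — double negation
≡ (~x4 | x5) & (~x5 | ~x4) & x2   — De Morgan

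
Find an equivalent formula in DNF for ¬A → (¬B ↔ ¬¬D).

A ∨ B ∧ ¬D ∨ D ∧ ¬B

¬A → (¬B ↔ ¬¬D)
= ¬¬A ∨ (¬B ↔ ¬¬D)   (eliminate →)
= ¬¬A ∨ (¬B → ¬¬D) ∧ (¬¬D → ¬B)   (eliminate ↔)
= ¬¬A ∨ (¬¬B ∨ ¬¬D) ∧ (¬¬D → ¬B)   (eliminate →)
= ¬¬A ∨ (¬¬B ∨ ¬¬D) ∧ (¬¬¬D ∨ ¬B)   (eliminate →)
= A ∨ (¬¬B ∨ ¬¬D) ∧ (¬¬¬D ∨ ¬B)   (double negation)
= A ∨ (B ∨ ¬¬D) ∧ (¬¬¬D ∨ ¬B)   (double negation)
= A ∨ (B ∨ D) ∧ (¬¬¬D ∨ ¬B)   (double negation)
= A ∨ (B ∨ D) ∧ (¬D ∨ ¬B)   (double negation)
= A ∨ B ∧ ¬D ∨ B ∧ ¬B ∨ D ∧ ¬D ∨ D ∧ ¬B   (distribute ∧ over ∨)
= A ∨ B ∧ ¬D ∨ D ∧ ¬B   (simplify)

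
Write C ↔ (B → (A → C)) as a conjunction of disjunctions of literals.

(B ∨ C) ∧ (A ∨ C)

C ↔ (B → (A → C))
= (C → (B → (A → C))) ∧ ((B → (A → C)) → C)   [eliminate ↔]
= (¬C ∨ (B → (A → C))) ∧ ((B → (A → C)) → C)   [eliminate →]
= (¬C ∨ ¬B ∨ (A → C)) ∧ ((B → (A → C)) → C)   [eliminate →]
= (¬C ∨ ¬B ∨ ¬A ∨ C) ∧ ((B → (A → C)) → C)   [eliminate →]
= (¬C ∨ ¬B ∨ ¬A ∨ C) ∧ (¬(B → (A → C)) ∨ C)   [eliminate →]
= (¬C ∨ ¬B ∨ ¬A ∨ C) ∧ (¬(¬B ∨ (A → C)) ∨ C)   [eliminate →]
= (¬C ∨ ¬B ∨ ¬A ∨ C) ∧ (¬(¬B ∨ ¬A ∨ C) ∨ C)   [eliminate →]
= (¬C ∨ ¬B ∨ ¬A ∨ C) ∧ ((¬¬B ∧ ¬¬A ∧ ¬C) ∨ C)   [De Morgan]
= (¬C ∨ ¬B ∨ ¬A ∨ C) ∧ ((B ∧ ¬¬A ∧ ¬C) ∨ C)   [double negation]
= (¬C ∨ ¬B ∨ ¬A ∨ C) ∧ ((B ∧ A ∧ ¬C) ∨ C)   [double negation]
= (¬C ∨ ¬B ∨ ¬A ∨ C) ∧ (B ∨ C) ∧ (A ∨ C) ∧ (¬C ∨ C)   [distribute ∨ over ∧]
= (B ∨ C) ∧ (A ∨ C)   [simplify]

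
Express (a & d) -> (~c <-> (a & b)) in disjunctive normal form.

(a & d) -> (~c <-> (a & b))
≡ ~(a & d) | (~c <-> (a & b))   — eliminate ->
≡ ~(a & d) | ((~c -> (a & b)) & ((a & b) -> ~c))   — eliminate <->
≡ ~(a & d) | ((~~c | (a & b)) & ((a & b) -> ~c))   — eliminate ->
≡ ~(a & d) | ((~~c | (a & b)) & (~(a & b) | ~c))   — eliminate ->
≡ ~a | ~d | ((~~c | (a & b)) & (~(a & b) | ~c))   — De Morgan
≡ ~a | ~d | ((c | (a & b)) & (~(a & b) | ~c))   — double negation
≡ ~a | ~d | ((c | (a & b)) & (~a | ~b | ~c))   — De Morgan
≡ ~a | ~d | (c & ~a) | (c & ~b) | (c & ~c) | (a & b & ~a) | (a & b & ~b) | (a & b & ~c)   — distribute & over |
≡ ~a | ~d | (c & ~b) | (a & b & ~c)   — simplify

~a | ~d | (c & ~b) | (a & b & ~c)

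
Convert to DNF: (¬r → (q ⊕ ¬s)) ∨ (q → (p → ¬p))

(¬r → (q ⊕ ¬s)) ∨ (q → (p → ¬p))
⇔ ¬¬r ∨ (q ⊕ ¬s) ∨ (q → (p → ¬p))   — eliminate →
⇔ ¬¬r ∨ (q ∧ ¬¬s) ∨ (¬q ∧ ¬s) ∨ (q → (p → ¬p))   — expand ⊕
⇔ ¬¬r ∨ (q ∧ ¬¬s) ∨ (¬q ∧ ¬s) ∨ ¬q ∨ (p → ¬p)   — eliminate →
⇔ ¬¬r ∨ (q ∧ ¬¬s) ∨ (¬q ∧ ¬s) ∨ ¬q ∨ ¬p ∨ ¬p   — eliminate →
⇔ r ∨ (q ∧ ¬¬s) ∨ (¬q ∧ ¬s) ∨ ¬q ∨ ¬p ∨ ¬p   — double negation
⇔ r ∨ (q ∧ s) ∨ (¬q ∧ ¬s) ∨ ¬q ∨ ¬p ∨ ¬p   — double negation
⇔ r ∨ (q ∧ s) ∨ ¬q ∨ ¬p   — simplify

r ∨ (q ∧ s) ∨ ¬q ∨ ¬p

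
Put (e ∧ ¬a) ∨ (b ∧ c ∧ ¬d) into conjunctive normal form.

(e ∨ b) ∧ (e ∨ c) ∧ (e ∨ ¬d) ∧ (¬a ∨ b) ∧ (¬a ∨ c) ∧ (¬a ∨ ¬d)

(e ∧ ¬a) ∨ (b ∧ c ∧ ¬d)
≡ (e ∨ b) ∧ (e ∨ c) ∧ (e ∨ ¬d) ∧ (¬a ∨ b) ∧ (¬a ∨ c) ∧ (¬a ∨ ¬d)   [distribute ∨ over ∧]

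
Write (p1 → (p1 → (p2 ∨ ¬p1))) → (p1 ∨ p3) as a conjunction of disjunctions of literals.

(p1 → (p1 → (p2 ∨ ¬p1))) → (p1 ∨ p3)
⇔ ¬(p1 → (p1 → (p2 ∨ ¬p1))) ∨ p1 ∨ p3   [eliminate →]
⇔ ¬(¬p1 ∨ (p1 → (p2 ∨ ¬p1))) ∨ p1 ∨ p3   [eliminate →]
⇔ ¬(¬p1 ∨ ¬p1 ∨ p2 ∨ ¬p1) ∨ p1 ∨ p3   [eliminate →]
⇔ (¬¬p1 ∧ ¬¬p1 ∧ ¬p2 ∧ ¬¬p1) ∨ p1 ∨ p3   [De Morgan]
⇔ (p1 ∧ ¬¬p1 ∧ ¬p2 ∧ ¬¬p1) ∨ p1 ∨ p3   [double negation]
⇔ (p1 ∧ p1 ∧ ¬p2 ∧ ¬¬p1) ∨ p1 ∨ p3   [double negation]
⇔ (p1 ∧ p1 ∧ ¬p2 ∧ p1) ∨ p1 ∨ p3   [double negation]
⇔ (p1 ∨ p1 ∨ p3) ∧ (p1 ∨ p1 ∨ p3) ∧ (¬p2 ∨ p1 ∨ p3) ∧ (p1 ∨ p1 ∨ p3)   [distribute ∨ over ∧]
⇔ p1 ∨ p3   [simplify]

p1 ∨ p3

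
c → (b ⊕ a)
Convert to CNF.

(¬c ∨ b ∨ a) ∧ (¬c ∨ ¬b ∨ ¬a)

c → (b ⊕ a)
= ¬c ∨ (b ⊕ a)   [eliminate →]
= ¬c ∨ ((b ∨ a) ∧ ¬(b ∧ a))   [expand ⊕]
= ¬c ∨ ((b ∨ a) ∧ (¬b ∨ ¬a))   [De Morgan]
= (¬c ∨ b ∨ a) ∧ (¬c ∨ ¬b ∨ ¬a)   [distribute ∨ over ∧]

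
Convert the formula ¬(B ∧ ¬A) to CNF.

¬(B ∧ ¬A)
≡ ¬B ∨ ¬¬A   [De Morgan]
≡ ¬B ∨ A   [double negation]

¬B ∨ A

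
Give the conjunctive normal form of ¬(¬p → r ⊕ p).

¬(¬p → r ⊕ p)
⇔ ¬(¬¬p ∨ (r ⊕ p))   [eliminate →]
⇔ ¬(¬¬p ∨ (r ∨ p) ∧ ¬(r ∧ p))   [expand ⊕]
⇔ ¬¬¬p ∧ ¬((r ∨ p) ∧ ¬(r ∧ p))   [De Morgan]
⇔ ¬p ∧ ¬((r ∨ p) ∧ ¬(r ∧ p))   [double negation]
⇔ ¬p ∧ (¬(r ∨ p) ∨ ¬¬(r ∧ p))   [De Morgan]
⇔ ¬p ∧ (¬r ∧ ¬p ∨ ¬¬(r ∧ p))   [De Morgan]
⇔ ¬p ∧ (¬r ∧ ¬p ∨ r ∧ p)   [double negation]
⇔ ¬p ∧ (¬r ∨ r) ∧ (¬r ∨ p) ∧ (¬p ∨ r) ∧ (¬p ∨ p)   [distribute ∨ over ∧]
⇔ ¬p ∧ (¬r ∨ p)   [simplify]

¬p ∧ (¬r ∨ p)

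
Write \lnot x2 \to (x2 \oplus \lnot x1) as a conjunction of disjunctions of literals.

\lnot x2 \to (x2 \oplus \lnot x1)
≡ \lnot \lnot x2 \lor (x2 \oplus \lnot x1)   — eliminate \to
≡ \lnot \lnot x2 \lor ((x2 \lor \lnot x1) \land \lnot (x2 \land \lnot x1))   — expand \oplus
≡ x2 \lor ((x2 \lor \lnot x1) \land \lnot (x2 \land \lnot x1))   — double negation
≡ x2 \lor ((x2 \lor \lnot x1) \land (\lnot x2 \lor \lnot \lnot x1))   — De Morgan
≡ x2 \lor ((x2 \lor \lnot x1) \land (\lnot x2 \lor x1))   — double negation
≡ (x2 \lor x2 \lor \lnot x1) \land (x2 \lor \lnot x2 \lor x1)   — distribute \lor over \land
≡ x2 \lor \lnot x1   — simplify

x2 \lor \lnot x1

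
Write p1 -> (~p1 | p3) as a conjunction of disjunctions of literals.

~p1 | p3

p1 -> (~p1 | p3)
= ~p1 | ~p1 | p3   — eliminate ->
= ~p1 | p3   — simplify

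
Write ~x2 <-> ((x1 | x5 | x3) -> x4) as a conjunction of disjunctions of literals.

(x2 | ~x1 | x4) & (x2 | ~x5 | x4) & (x2 | ~x3 | x4) & (x1 | x5 | x3 | ~x2) & (~x4 | ~x2)

~x2 <-> ((x1 | x5 | x3) -> x4)
≡ (~x2 -> ((x1 | x5 | x3) -> x4)) & (((x1 | x5 | x3) -> x4) -> ~x2)   [eliminate <->]
≡ (~~x2 | ((x1 | x5 | x3) -> x4)) & (((x1 | x5 | x3) -> x4) -> ~x2)   [eliminate ->]
≡ (~~x2 | ~(x1 | x5 | x3) | x4) & (((x1 | x5 | x3) -> x4) -> ~x2)   [eliminate ->]
≡ (~~x2 | ~(x1 | x5 | x3) | x4) & (~((x1 | x5 | x3) -> x4) | ~x2)   [eliminate ->]
≡ (~~x2 | ~(x1 | x5 | x3) | x4) & (~(~(x1 | x5 | x3) | x4) | ~x2)   [eliminate ->]
≡ (x2 | ~(x1 | x5 | x3) | x4) & (~(~(x1 | x5 | x3) | x4) | ~x2)   [double negation]
≡ (x2 | (~x1 & ~x5 & ~x3) | x4) & (~(~(x1 | x5 | x3) | x4) | ~x2)   [De Morgan]
≡ (x2 | (~x1 & ~x5 & ~x3) | x4) & ((~~(x1 | x5 | x3) & ~x4) | ~x2)   [De Morgan]
≡ (x2 | (~x1 & ~x5 & ~x3) | x4) & (((x1 | x5 | x3) & ~x4) | ~x2)   [double negation]
≡ (x2 | ~x1 | x4) & (x2 | ~x5 | x4) & (x2 | ~x3 | x4) & (x1 | x5 | x3 | ~x2) & (~x4 | ~x2)   [distribute | over &]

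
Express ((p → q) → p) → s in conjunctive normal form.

((p → q) → p) → s
= ¬((p → q) → p) ∨ s   — eliminate →
= ¬(¬(p → q) ∨ p) ∨ s   — eliminate →
= ¬(¬(¬p ∨ q) ∨ p) ∨ s   — eliminate →
= (¬¬(¬p ∨ q) ∧ ¬p) ∨ s   — De Morgan
= ((¬p ∨ q) ∧ ¬p) ∨ s   — double negation
= (¬p ∨ q ∨ s) ∧ (¬p ∨ s)   — distribute ∨ over ∧
= ¬p ∨ s   — simplify

¬p ∨ s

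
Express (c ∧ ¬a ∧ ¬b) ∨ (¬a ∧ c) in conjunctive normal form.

c ∧ ¬a

(c ∧ ¬a ∧ ¬b) ∨ (¬a ∧ c)
≡ (c ∨ ¬a) ∧ (c ∨ c) ∧ (¬a ∨ ¬a) ∧ (¬a ∨ c) ∧ (¬b ∨ ¬a) ∧ (¬b ∨ c)
≡ c ∧ ¬a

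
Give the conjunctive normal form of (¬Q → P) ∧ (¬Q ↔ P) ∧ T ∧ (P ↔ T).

(¬Q → P) ∧ (¬Q ↔ P) ∧ T ∧ (P ↔ T)
= (¬¬Q ∨ P) ∧ (¬Q ↔ P) ∧ T ∧ (P ↔ T)   [eliminate →]
= (¬¬Q ∨ P) ∧ (¬Q → P) ∧ (P → ¬Q) ∧ T ∧ (P ↔ T)   [eliminate ↔]
= (¬¬Q ∨ P) ∧ (¬¬Q ∨ P) ∧ (P → ¬Q) ∧ T ∧ (P ↔ T)   [eliminate →]
= (¬¬Q ∨ P) ∧ (¬¬Q ∨ P) ∧ (¬P ∨ ¬Q) ∧ T ∧ (P ↔ T)   [eliminate →]
= (¬¬Q ∨ P) ∧ (¬¬Q ∨ P) ∧ (¬P ∨ ¬Q) ∧ T ∧ (P → T) ∧ (T → P)   [eliminate ↔]
= (¬¬Q ∨ P) ∧ (¬¬Q ∨ P) ∧ (¬P ∨ ¬Q) ∧ T ∧ (¬P ∨ T) ∧ (T → P)   [eliminate →]
= (¬¬Q ∨ P) ∧ (¬¬Q ∨ P) ∧ (¬P ∨ ¬Q) ∧ T ∧ (¬P ∨ T) ∧ (¬T ∨ P)   [eliminate →]
= (Q ∨ P) ∧ (¬¬Q ∨ P) ∧ (¬P ∨ ¬Q) ∧ T ∧ (¬P ∨ T) ∧ (¬T ∨ P)   [double negation]
= (Q ∨ P) ∧ (Q ∨ P) ∧ (¬P ∨ ¬Q) ∧ T ∧ (¬P ∨ T) ∧ (¬T ∨ P)   [double negation]
= (Q ∨ P) ∧ (¬P ∨ ¬Q) ∧ T ∧ (¬T ∨ P)   [simplify]

(Q ∨ P) ∧ (¬P ∨ ¬Q) ∧ T ∧ (¬T ∨ P)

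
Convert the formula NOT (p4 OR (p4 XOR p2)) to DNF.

NOT p4 AND NOT p2

NOT (p4 OR (p4 XOR p2))
≡ NOT (p4 OR (p4 AND NOT p2) OR (NOT p4 AND p2))
≡ NOT p4 AND NOT (p4 AND NOT p2) AND NOT (NOT p4 AND p2)
≡ NOT p4 AND (NOT p4 OR NOT NOT p2) AND NOT (NOT p4 AND p2)
≡ NOT p4 AND (NOT p4 OR p2) AND NOT (NOT p4 AND p2)
≡ NOT p4 AND (NOT p4 OR p2) AND (NOT NOT p4 OR NOT p2)
≡ NOT p4 AND (NOT p4 OR p2) AND (p4 OR NOT p2)
≡ (NOT p4 AND NOT p4 AND p4) OR (NOT p4 AND NOT p4 AND NOT p2) OR (NOT p4 AND p2 AND p4) OR (NOT p4 AND p2 AND NOT p2)
≡ NOT p4 AND NOT p2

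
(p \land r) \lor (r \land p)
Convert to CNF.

(p \land r) \lor (r \land p)
≡ (p \lor r) \land (p \lor p) \land (r \lor r) \land (r \lor p)   [distribute \lor over \land]
≡ p \land r   [simplify]

p \land r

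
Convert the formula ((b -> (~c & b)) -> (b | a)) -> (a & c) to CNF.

((b -> (~c & b)) -> (b | a)) -> (a & c)
= ~((b -> (~c & b)) -> (b | a)) | (a & c)
= ~(~(b -> (~c & b)) | b | a) | (a & c)
= ~(~(~b | (~c & b)) | b | a) | (a & c)
= (~~(~b | (~c & b)) & ~b & ~a) | (a & c)
= ((~b | (~c & b)) & ~b & ~a) | (a & c)
= (~b | ~c | a) & (~b | ~c | c) & (~b | b | a) & (~b | b | c) & (~b | a) & (~b | c) & (~a | a) & (~a | c)
= (~b | a) & (~b | c) & (~a | c)

(~b | a) & (~b | c) & (~a | c)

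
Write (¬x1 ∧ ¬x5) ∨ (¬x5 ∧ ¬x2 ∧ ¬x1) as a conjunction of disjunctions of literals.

(¬x1 ∧ ¬x5) ∨ (¬x5 ∧ ¬x2 ∧ ¬x1)
≡ (¬x1 ∨ ¬x5) ∧ (¬x1 ∨ ¬x2) ∧ (¬x1 ∨ ¬x1) ∧ (¬x5 ∨ ¬x5) ∧ (¬x5 ∨ ¬x2) ∧ (¬x5 ∨ ¬x1)   [distribute ∨ over ∧]
≡ ¬x1 ∧ ¬x5   [simplify]

¬x1 ∧ ¬x5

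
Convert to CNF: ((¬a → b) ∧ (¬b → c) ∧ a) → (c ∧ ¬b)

¬a ∨ ¬b

((¬a → b) ∧ (¬b → c) ∧ a) → (c ∧ ¬b)
≡ ¬((¬a → b) ∧ (¬b → c) ∧ a) ∨ (c ∧ ¬b)   [eliminate →]
≡ ¬((¬¬a ∨ b) ∧ (¬b → c) ∧ a) ∨ (c ∧ ¬b)   [eliminate →]
≡ ¬((¬¬a ∨ b) ∧ (¬¬b ∨ c) ∧ a) ∨ (c ∧ ¬b)   [eliminate →]
≡ ¬(¬¬a ∨ b) ∨ ¬(¬¬b ∨ c) ∨ ¬a ∨ (c ∧ ¬b)   [De Morgan]
≡ (¬¬¬a ∧ ¬b) ∨ ¬(¬¬b ∨ c) ∨ ¬a ∨ (c ∧ ¬b)   [De Morgan]
≡ (¬a ∧ ¬b) ∨ ¬(¬¬b ∨ c) ∨ ¬a ∨ (c ∧ ¬b)   [double negation]
≡ (¬a ∧ ¬b) ∨ (¬¬¬b ∧ ¬c) ∨ ¬a ∨ (c ∧ ¬b)   [De Morgan]
≡ (¬a ∧ ¬b) ∨ (¬b ∧ ¬c) ∨ ¬a ∨ (c ∧ ¬b)   [double negation]
≡ (¬a ∨ ¬b ∨ ¬a ∨ c) ∧ (¬a ∨ ¬b ∨ ¬a ∨ ¬b) ∧ (¬a ∨ ¬c ∨ ¬a ∨ c) ∧ (¬a ∨ ¬c ∨ ¬a ∨ ¬b) ∧ (¬b ∨ ¬b ∨ ¬a ∨ c) ∧ (¬b ∨ ¬b ∨ ¬a ∨ ¬b) ∧ (¬b ∨ ¬c ∨ ¬a ∨ c) ∧ (¬b ∨ ¬c ∨ ¬a ∨ ¬b)   [distribute ∨ over ∧]
≡ ¬a ∨ ¬b   [simplify]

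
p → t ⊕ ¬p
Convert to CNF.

p → t ⊕ ¬p
≡ ¬p ∨ (t ⊕ ¬p)   (eliminate →)
≡ ¬p ∨ (t ∨ ¬p) ∧ ¬(t ∧ ¬p)   (expand ⊕)
≡ ¬p ∨ (t ∨ ¬p) ∧ (¬t ∨ ¬¬p)   (De Morgan)
≡ ¬p ∨ (t ∨ ¬p) ∧ (¬t ∨ p)   (double negation)
≡ (¬p ∨ t ∨ ¬p) ∧ (¬p ∨ ¬t ∨ p)   (distribute ∨ over ∧)
≡ ¬p ∨ t   (simplify)

¬p ∨ t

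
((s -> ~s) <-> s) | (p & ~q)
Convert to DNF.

p & ~q

((s -> ~s) <-> s) | (p & ~q)
≡ (((s -> ~s) -> s) & (s -> (s -> ~s))) | (p & ~q)   [eliminate <->]
≡ ((~(s -> ~s) | s) & (s -> (s -> ~s))) | (p & ~q)   [eliminate ->]
≡ ((~(~s | ~s) | s) & (s -> (s -> ~s))) | (p & ~q)   [eliminate ->]
≡ ((~(~s | ~s) | s) & (~s | (s -> ~s))) | (p & ~q)   [eliminate ->]
≡ ((~(~s | ~s) | s) & (~s | ~s | ~s)) | (p & ~q)   [eliminate ->]
≡ (((~~s & ~~s) | s) & (~s | ~s | ~s)) | (p & ~q)   [De Morgan]
≡ (((s & ~~s) | s) & (~s | ~s | ~s)) | (p & ~q)   [double negation]
≡ (((s & s) | s) & (~s | ~s | ~s)) | (p & ~q)   [double negation]
≡ (s & s & ~s) | (s & s & ~s) | (s & s & ~s) | (s & ~s) | (s & ~s) | (s & ~s) | (p & ~q)   [distribute & over |]
≡ p & ~q   [simplify]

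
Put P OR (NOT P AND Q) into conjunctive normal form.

P OR (NOT P AND Q)
= (P OR NOT P) AND (P OR Q)   [distribute OR over AND]
= P OR Q   [simplify]

P OR Q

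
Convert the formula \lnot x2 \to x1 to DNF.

\lnot x2 \to x1
= \lnot \lnot x2 \lor x1   (eliminate \to)
= x2 \lor x1   (double negation)

x2 \lor x1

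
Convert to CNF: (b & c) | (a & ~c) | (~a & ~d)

(b | a | ~d) & (b | ~c | ~a) & (b | ~c | ~d) & (c | a | ~d)

(b & c) | (a & ~c) | (~a & ~d)
≡ (b | a | ~a) & (b | a | ~d) & (b | ~c | ~a) & (b | ~c | ~d) & (c | a | ~a) & (c | a | ~d) & (c | ~c | ~a) & (c | ~c | ~d)   (distribute | over &)
≡ (b | a | ~d) & (b | ~c | ~a) & (b | ~c | ~d) & (c | a | ~d)   (simplify)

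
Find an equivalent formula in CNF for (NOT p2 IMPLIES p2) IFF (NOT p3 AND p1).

(NOT p2 OR NOT p3) AND (NOT p2 OR p1) AND (p3 OR NOT p1 OR p2)

(NOT p2 IMPLIES p2) IFF (NOT p3 AND p1)
= ((NOT p2 IMPLIES p2) IMPLIES (NOT p3 AND p1)) AND ((NOT p3 AND p1) IMPLIES (NOT p2 IMPLIES p2))   [eliminate IFF]
= (NOT (NOT p2 IMPLIES p2) OR (NOT p3 AND p1)) AND ((NOT p3 AND p1) IMPLIES (NOT p2 IMPLIES p2))   [eliminate IMPLIES]
= (NOT (NOT NOT p2 OR p2) OR (NOT p3 AND p1)) AND ((NOT p3 AND p1) IMPLIES (NOT p2 IMPLIES p2))   [eliminate IMPLIES]
= (NOT (NOT NOT p2 OR p2) OR (NOT p3 AND p1)) AND (NOT (NOT p3 AND p1) OR (NOT p2 IMPLIES p2))   [eliminate IMPLIES]
= (NOT (NOT NOT p2 OR p2) OR (NOT p3 AND p1)) AND (NOT (NOT p3 AND p1) OR NOT NOT p2 OR p2)   [eliminate IMPLIES]
= ((NOT NOT NOT p2 AND NOT p2) OR (NOT p3 AND p1)) AND (NOT (NOT p3 AND p1) OR NOT NOT p2 OR p2)   [De Morgan]
= ((NOT p2 AND NOT p2) OR (NOT p3 AND p1)) AND (NOT (NOT p3 AND p1) OR NOT NOT p2 OR p2)   [double negation]
= ((NOT p2 AND NOT p2) OR (NOT p3 AND p1)) AND (NOT NOT p3 OR NOT p1 OR NOT NOT p2 OR p2)   [De Morgan]
= ((NOT p2 AND NOT p2) OR (NOT p3 AND p1)) AND (p3 OR NOT p1 OR NOT NOT p2 OR p2)   [double negation]
= ((NOT p2 AND NOT p2) OR (NOT p3 AND p1)) AND (p3 OR NOT p1 OR p2 OR p2)   [double negation]
= (NOT p2 OR NOT p3) AND (NOT p2 OR p1) AND (NOT p2 OR NOT p3) AND (NOT p2 OR p1) AND (p3 OR NOT p1 OR p2 OR p2)   [distribute OR over AND]
= (NOT p2 OR NOT p3) AND (NOT p2 OR p1) AND (p3 OR NOT p1 OR p2)   [simplify]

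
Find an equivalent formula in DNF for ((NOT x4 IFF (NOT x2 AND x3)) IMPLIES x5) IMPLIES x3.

(x4 AND x2 AND NOT x5) OR (x4 AND NOT x3 AND NOT x5) OR x3

((NOT x4 IFF (NOT x2 AND x3)) IMPLIES x5) IMPLIES x3
= NOT ((NOT x4 IFF (NOT x2 AND x3)) IMPLIES x5) OR x3   [eliminate IMPLIES]
= NOT (NOT (NOT x4 IFF (NOT x2 AND x3)) OR x5) OR x3   [eliminate IMPLIES]
= NOT (NOT ((NOT x4 IMPLIES (NOT x2 AND x3)) AND ((NOT x2 AND x3) IMPLIES NOT x4)) OR x5) OR x3   [eliminate IFF]
= NOT (NOT ((NOT NOT x4 OR (NOT x2 AND x3)) AND ((NOT x2 AND x3) IMPLIES NOT x4)) OR x5) OR x3   [eliminate IMPLIES]
= NOT (NOT ((NOT NOT x4 OR (NOT x2 AND x3)) AND (NOT (NOT x2 AND x3) OR NOT x4)) OR x5) OR x3   [eliminate IMPLIES]
= (NOT NOT ((NOT NOT x4 OR (NOT x2 AND x3)) AND (NOT (NOT x2 AND x3) OR NOT x4)) AND NOT x5) OR x3   [De Morgan]
= ((NOT NOT x4 OR (NOT x2 AND x3)) AND (NOT (NOT x2 AND x3) OR NOT x4) AND NOT x5) OR x3   [double negation]
= ((x4 OR (NOT x2 AND x3)) AND (NOT (NOT x2 AND x3) OR NOT x4) AND NOT x5) OR x3   [double negation]
= ((x4 OR (NOT x2 AND x3)) AND (NOT NOT x2 OR NOT x3 OR NOT x4) AND NOT x5) OR x3   [De Morgan]
= ((x4 OR (NOT x2 AND x3)) AND (x2 OR NOT x3 OR NOT x4) AND NOT x5) OR x3   [double negation]
= (x4 AND x2 AND NOT x5) OR (x4 AND NOT x3 AND NOT x5) OR (x4 AND NOT x4 AND NOT x5) OR (NOT x2 AND x3 AND x2 AND NOT x5) OR (NOT x2 AND x3 AND NOT x3 AND NOT x5) OR (NOT x2 AND x3 AND NOT x4 AND NOT x5) OR x3   [distribute AND over OR]
= (x4 AND x2 AND NOT x5) OR (x4 AND NOT x3 AND NOT x5) OR x3   [simplify]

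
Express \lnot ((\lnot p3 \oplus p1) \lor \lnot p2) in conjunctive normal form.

(p3 \lor p1) \land (\lnot p1 \lor \lnot p3) \land p2

\lnot ((\lnot p3 \oplus p1) \lor \lnot p2)
≡ \lnot ((\lnot p3 \lor p1) \land \lnot (\lnot p3 \land p1) \lor \lnot p2)   (expand \oplus)
≡ \lnot ((\lnot p3 \lor p1) \land \lnot (\lnot p3 \land p1)) \land \lnot \lnot p2   (De Morgan)
≡ (\lnot (\lnot p3 \lor p1) \lor \lnot \lnot (\lnot p3 \land p1)) \land \lnot \lnot p2   (De Morgan)
≡ (\lnot \lnot p3 \land \lnot p1 \lor \lnot \lnot (\lnot p3 \land p1)) \land \lnot \lnot p2   (De Morgan)
≡ (p3 \land \lnot p1 \lor \lnot \lnot (\lnot p3 \land p1)) \land \lnot \lnot p2   (double negation)
≡ (p3 \land \lnot p1 \lor \lnot p3 \land p1) \land \lnot \lnot p2   (double negation)
≡ (p3 \land \lnot p1 \lor \lnot p3 \land p1) \land p2   (double negation)
≡ (p3 \lor \lnot p3) \land (p3 \lor p1) \land (\lnot p1 \lor \lnot p3) \land (\lnot p1 \lor p1) \land p2   (distribute \lor over \land)
≡ (p3 \lor p1) \land (\lnot p1 \lor \lnot p3) \land p2   (simplify)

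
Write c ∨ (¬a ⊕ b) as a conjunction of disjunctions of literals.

c ∨ (¬a ⊕ b)
= c ∨ ((¬a ∨ b) ∧ ¬(¬a ∧ b))   — expand ⊕
= c ∨ ((¬a ∨ b) ∧ (¬¬a ∨ ¬b))   — De Morgan
= c ∨ ((¬a ∨ b) ∧ (a ∨ ¬b))   — double negation
= (c ∨ ¬a ∨ b) ∧ (c ∨ a ∨ ¬b)   — distribute ∨ over ∧

(c ∨ ¬a ∨ b) ∧ (c ∨ a ∨ ¬b)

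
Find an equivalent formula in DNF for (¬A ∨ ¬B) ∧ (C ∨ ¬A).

(¬A ∨ ¬B) ∧ (C ∨ ¬A)
≡ (¬A ∧ C) ∨ (¬A ∧ ¬A) ∨ (¬B ∧ C) ∨ (¬B ∧ ¬A)   (distribute ∧ over ∨)
≡ ¬A ∨ (¬B ∧ C)   (simplify)

¬A ∨ (¬B ∧ C)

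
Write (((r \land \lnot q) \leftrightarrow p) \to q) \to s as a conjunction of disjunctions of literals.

(\lnot r \lor q \lor p \lor s) \land (\lnot p \lor r \lor s) \land (\lnot q \lor s)

(((r \land \lnot q) \leftrightarrow p) \to q) \to s
≡ \lnot (((r \land \lnot q) \leftrightarrow p) \to q) \lor s   (eliminate \to)
≡ \lnot (\lnot ((r \land \lnot q) \leftrightarrow p) \lor q) \lor s   (eliminate \to)
≡ \lnot (\lnot (((r \land \lnot q) \to p) \land (p \to (r \land \lnot q))) \lor q) \lor s   (eliminate \leftrightarrow)
≡ \lnot (\lnot ((\lnot (r \land \lnot q) \lor p) \land (p \to (r \land \lnot q))) \lor q) \lor s   (eliminate \to)
≡ \lnot (\lnot ((\lnot (r \land \lnot q) \lor p) \land (\lnot p \lor (r \land \lnot q))) \lor q) \lor s   (eliminate \to)
≡ (\lnot \lnot ((\lnot (r \land \lnot q) \lor p) \land (\lnot p \lor (r \land \lnot q))) \land \lnot q) \lor s   (De Morgan)
≡ ((\lnot (r \land \lnot q) \lor p) \land (\lnot p \lor (r \land \lnot q)) \land \lnot q) \lor s   (double negation)
≡ ((\lnot r \lor \lnot \lnot q \lor p) \land (\lnot p \lor (r \land \lnot q)) \land \lnot q) \lor s   (De Morgan)
≡ ((\lnot r \lor q \lor p) \land (\lnot p \lor (r \land \lnot q)) \land \lnot q) \lor s   (double negation)
≡ (\lnot r \lor q \lor p \lor s) \land (\lnot p \lor r \lor s) \land (\lnot p \lor \lnot q \lor s) \land (\lnot q \lor s)   (distribute \lor over \land)
≡ (\lnot r \lor q \lor p \lor s) \land (\lnot p \lor r \lor s) \land (\lnot q \lor s)   (simplify)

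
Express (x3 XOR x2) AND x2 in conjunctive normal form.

(NOT x3 OR NOT x2) AND x2

(x3 XOR x2) AND x2
≡ (x3 OR x2) AND NOT (x3 AND x2) AND x2   [expand XOR]
≡ (x3 OR x2) AND (NOT x3 OR NOT x2) AND x2   [De Morgan]
≡ (NOT x3 OR NOT x2) AND x2   [simplify]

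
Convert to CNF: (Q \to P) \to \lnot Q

\lnot P \lor \lnot Q

(Q \to P) \to \lnot Q
≡ \lnot (Q \to P) \lor \lnot Q   (eliminate \to)
≡ \lnot (\lnot Q \lor P) \lor \lnot Q   (eliminate \to)
≡ (\lnot \lnot Q \land \lnot P) \lor \lnot Q   (De Morgan)
≡ (Q \land \lnot P) \lor \lnot Q   (double negation)
≡ (Q \lor \lnot Q) \land (\lnot P \lor \lnot Q)   (distribute \lor over \land)
≡ \lnot P \lor \lnot Q   (simplify)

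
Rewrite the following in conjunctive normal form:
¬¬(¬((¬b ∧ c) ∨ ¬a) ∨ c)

a ∨ c

¬¬(¬((¬b ∧ c) ∨ ¬a) ∨ c)
⇔ ¬((¬b ∧ c) ∨ ¬a) ∨ c   [double negation]
⇔ (¬(¬b ∧ c) ∧ ¬¬a) ∨ c   [De Morgan]
⇔ ((¬¬b ∨ ¬c) ∧ ¬¬a) ∨ c   [De Morgan]
⇔ ((b ∨ ¬c) ∧ ¬¬a) ∨ c   [double negation]
⇔ ((b ∨ ¬c) ∧ a) ∨ c   [double negation]
⇔ (b ∨ ¬c ∨ c) ∧ (a ∨ c)   [distribute ∨ over ∧]
⇔ a ∨ c   [simplify]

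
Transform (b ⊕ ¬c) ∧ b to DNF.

b ∧ c

(b ⊕ ¬c) ∧ b
≡ ((b ∧ ¬¬c) ∨ (¬b ∧ ¬c)) ∧ b   — expand ⊕
≡ ((b ∧ c) ∨ (¬b ∧ ¬c)) ∧ b   — double negation
≡ (b ∧ c ∧ b) ∨ (¬b ∧ ¬c ∧ b)   — distribute ∧ over ∨
≡ b ∧ c   — simplify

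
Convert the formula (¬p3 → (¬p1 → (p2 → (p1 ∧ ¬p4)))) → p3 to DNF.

(¬p3 → (¬p1 → (p2 → (p1 ∧ ¬p4)))) → p3
= ¬(¬p3 → (¬p1 → (p2 → (p1 ∧ ¬p4)))) ∨ p3   — eliminate →
= ¬(¬¬p3 ∨ (¬p1 → (p2 → (p1 ∧ ¬p4)))) ∨ p3   — eliminate →
= ¬(¬¬p3 ∨ ¬¬p1 ∨ (p2 → (p1 ∧ ¬p4))) ∨ p3   — eliminate →
= ¬(¬¬p3 ∨ ¬¬p1 ∨ ¬p2 ∨ (p1 ∧ ¬p4)) ∨ p3   — eliminate →
= (¬¬¬p3 ∧ ¬¬¬p1 ∧ ¬¬p2 ∧ ¬(p1 ∧ ¬p4)) ∨ p3   — De Morgan
= (¬p3 ∧ ¬¬¬p1 ∧ ¬¬p2 ∧ ¬(p1 ∧ ¬p4)) ∨ p3   — double negation
= (¬p3 ∧ ¬p1 ∧ ¬¬p2 ∧ ¬(p1 ∧ ¬p4)) ∨ p3   — double negation
= (¬p3 ∧ ¬p1 ∧ p2 ∧ ¬(p1 ∧ ¬p4)) ∨ p3   — double negation
= (¬p3 ∧ ¬p1 ∧ p2 ∧ (¬p1 ∨ ¬¬p4)) ∨ p3   — De Morgan
= (¬p3 ∧ ¬p1 ∧ p2 ∧ (¬p1 ∨ p4)) ∨ p3   — double negation
= (¬p3 ∧ ¬p1 ∧ p2 ∧ ¬p1) ∨ (¬p3 ∧ ¬p1 ∧ p2 ∧ p4) ∨ p3   — distribute ∧ over ∨
= (¬p3 ∧ ¬p1 ∧ p2) ∨ p3   — simplify

(¬p3 ∧ ¬p1 ∧ p2) ∨ p3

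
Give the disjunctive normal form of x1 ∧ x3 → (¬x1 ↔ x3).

¬x1 ∨ ¬x3

x1 ∧ x3 → (¬x1 ↔ x3)
= ¬(x1 ∧ x3) ∨ (¬x1 ↔ x3)
= ¬(x1 ∧ x3) ∨ (¬x1 → x3) ∧ (x3 → ¬x1)
= ¬(x1 ∧ x3) ∨ (¬¬x1 ∨ x3) ∧ (x3 → ¬x1)
= ¬(x1 ∧ x3) ∨ (¬¬x1 ∨ x3) ∧ (¬x3 ∨ ¬x1)
= ¬x1 ∨ ¬x3 ∨ (¬¬x1 ∨ x3) ∧ (¬x3 ∨ ¬x1)
= ¬x1 ∨ ¬x3 ∨ (x1 ∨ x3) ∧ (¬x3 ∨ ¬x1)
= ¬x1 ∨ ¬x3 ∨ x1 ∧ ¬x3 ∨ x1 ∧ ¬x1 ∨ x3 ∧ ¬x3 ∨ x3 ∧ ¬x1
= ¬x1 ∨ ¬x3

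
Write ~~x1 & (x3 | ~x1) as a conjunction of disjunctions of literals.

x1 & (x3 | ~x1)

~~x1 & (x3 | ~x1)
= x1 & (x3 | ~x1)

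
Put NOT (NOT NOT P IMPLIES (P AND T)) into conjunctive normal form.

P AND (NOT P OR NOT T)

NOT (NOT NOT P IMPLIES (P AND T))
⇔ NOT (NOT NOT NOT P OR (P AND T))   [eliminate IMPLIES]
⇔ NOT NOT NOT NOT P AND NOT (P AND T)   [De Morgan]
⇔ NOT NOT P AND NOT (P AND T)   [double negation]
⇔ P AND NOT (P AND T)   [double negation]
⇔ P AND (NOT P OR NOT T)   [De Morgan]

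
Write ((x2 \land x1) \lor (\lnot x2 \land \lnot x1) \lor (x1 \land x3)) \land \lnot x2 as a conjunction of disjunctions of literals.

((x2 \land x1) \lor (\lnot x2 \land \lnot x1) \lor (x1 \land x3)) \land \lnot x2
= (x2 \lor \lnot x2 \lor x1) \land (x2 \lor \lnot x2 \lor x3) \land (x2 \lor \lnot x1 \lor x1) \land (x2 \lor \lnot x1 \lor x3) \land (x1 \lor \lnot x2 \lor x1) \land (x1 \lor \lnot x2 \lor x3) \land (x1 \lor \lnot x1 \lor x1) \land (x1 \lor \lnot x1 \lor x3) \land \lnot x2   (distribute \lor over \land)
= (x2 \lor \lnot x1 \lor x3) \land \lnot x2   (simplify)

(x2 \lor \lnot x1 \lor x3) \land \lnot x2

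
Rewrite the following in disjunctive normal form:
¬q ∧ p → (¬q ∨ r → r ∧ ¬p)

q ∨ ¬p

¬q ∧ p → (¬q ∨ r → r ∧ ¬p)
= ¬(¬q ∧ p) ∨ (¬q ∨ r → r ∧ ¬p)   — eliminate →
= ¬(¬q ∧ p) ∨ ¬(¬q ∨ r) ∨ r ∧ ¬p   — eliminate →
= ¬¬q ∨ ¬p ∨ ¬(¬q ∨ r) ∨ r ∧ ¬p   — De Morgan
= q ∨ ¬p ∨ ¬(¬q ∨ r) ∨ r ∧ ¬p   — double negation
= q ∨ ¬p ∨ ¬¬q ∧ ¬r ∨ r ∧ ¬p   — De Morgan
= q ∨ ¬p ∨ q ∧ ¬r ∨ r ∧ ¬p   — double negation
= q ∨ ¬p   — simplify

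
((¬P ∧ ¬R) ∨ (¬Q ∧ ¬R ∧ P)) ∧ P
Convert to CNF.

((¬P ∧ ¬R) ∨ (¬Q ∧ ¬R ∧ P)) ∧ P
= (¬P ∨ ¬Q) ∧ (¬P ∨ ¬R) ∧ (¬P ∨ P) ∧ (¬R ∨ ¬Q) ∧ (¬R ∨ ¬R) ∧ (¬R ∨ P) ∧ P   [distribute ∨ over ∧]
= (¬P ∨ ¬Q) ∧ ¬R ∧ P   [simplify]

(¬P ∨ ¬Q) ∧ ¬R ∧ P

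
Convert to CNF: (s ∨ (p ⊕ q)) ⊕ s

(s ∨ p ∨ q) ∧ (s ∨ ¬p ∨ ¬q) ∧ ¬s

(s ∨ (p ⊕ q)) ⊕ s
= (s ∨ (p ⊕ q) ∨ s) ∧ ¬((s ∨ (p ⊕ q)) ∧ s)   — expand ⊕
= (s ∨ (p ∨ q) ∧ ¬(p ∧ q) ∨ s) ∧ ¬((s ∨ (p ⊕ q)) ∧ s)   — expand ⊕
= (s ∨ (p ∨ q) ∧ ¬(p ∧ q) ∨ s) ∧ ¬((s ∨ (p ∨ q) ∧ ¬(p ∧ q)) ∧ s)   — expand ⊕
= (s ∨ (p ∨ q) ∧ (¬p ∨ ¬q) ∨ s) ∧ ¬((s ∨ (p ∨ q) ∧ ¬(p ∧ q)) ∧ s)   — De Morgan
= (s ∨ (p ∨ q) ∧ (¬p ∨ ¬q) ∨ s) ∧ (¬(s ∨ (p ∨ q) ∧ ¬(p ∧ q)) ∨ ¬s)   — De Morgan
= (s ∨ (p ∨ q) ∧ (¬p ∨ ¬q) ∨ s) ∧ (¬s ∧ ¬((p ∨ q) ∧ ¬(p ∧ q)) ∨ ¬s)   — De Morgan
= (s ∨ (p ∨ q) ∧ (¬p ∨ ¬q) ∨ s) ∧ (¬s ∧ (¬(p ∨ q) ∨ ¬¬(p ∧ q)) ∨ ¬s)   — De Morgan
= (s ∨ (p ∨ q) ∧ (¬p ∨ ¬q) ∨ s) ∧ (¬s ∧ (¬p ∧ ¬q ∨ ¬¬(p ∧ q)) ∨ ¬s)   — De Morgan
= (s ∨ (p ∨ q) ∧ (¬p ∨ ¬q) ∨ s) ∧ (¬s ∧ (¬p ∧ ¬q ∨ p ∧ q) ∨ ¬s)   — double negation
= (s ∨ p ∨ q ∨ s) ∧ (s ∨ ¬p ∨ ¬q ∨ s) ∧ (¬s ∨ ¬s) ∧ (¬p ∨ p ∨ ¬s) ∧ (¬p ∨ q ∨ ¬s) ∧ (¬q ∨ p ∨ ¬s) ∧ (¬q ∨ q ∨ ¬s)   — distribute ∨ over ∧
= (s ∨ p ∨ q) ∧ (s ∨ ¬p ∨ ¬q) ∧ ¬s   — simplify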